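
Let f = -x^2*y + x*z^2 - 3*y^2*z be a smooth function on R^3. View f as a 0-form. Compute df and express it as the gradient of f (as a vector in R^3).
df = (-2*x*y + z^2) dx + (-x^2 - 6*y*z) dy + (2*x*z - 3*y^2) dz; grad f = (-2*x*y + z^2, -x^2 - 6*y*z, 2*x*z - 3*y^2)

For a 0-form f, d f = (∂f/∂x) dx + (∂f/∂y) dy + (∂f/∂z) dz. The components of the vector representation are exactly the entries of grad f in Cartesian coordinates:
  ∂f/∂x = -2*x*y + z^2
  ∂f/∂y = -x^2 - 6*y*z
  ∂f/∂z = 2*x*z - 3*y^2.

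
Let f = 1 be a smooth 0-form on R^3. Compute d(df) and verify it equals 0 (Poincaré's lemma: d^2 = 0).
d(df) = 0

Step 1: df = sum_i (∂f/∂x_i) dx_i = (0) dx + (0) dy + (0) dz.
Step 2: Apply d again. Using the 1-form formula, the coefficient of dx ∧ dy in d(df) is ∂^2 f/∂x ∂y - ∂^2 f/∂y ∂x = (0) - (0) = 0 (equality of mixed partials for smooth f).
Similarly for dx ∧ dz and dy ∧ dz — all coefficients vanish. So d(df) = 0.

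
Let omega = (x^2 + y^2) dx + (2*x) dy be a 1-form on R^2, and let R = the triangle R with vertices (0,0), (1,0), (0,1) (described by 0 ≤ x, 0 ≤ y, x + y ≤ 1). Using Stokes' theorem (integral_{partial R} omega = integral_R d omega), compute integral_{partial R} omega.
integral_(partial R) omega = 2/3

Stokes: integral_partial_R omega = integral_R d omega with d omega = (∂Q/∂x - ∂P/∂y) dx ∧ dy.
  ∂Q/∂x = 2
  ∂P/∂y = 2*y
  integrand = ∂Q/∂x - ∂P/∂y = 2 - 2*y.
Integrating over R: integral_0^1 integral_0^{1-x} (2 - 2*y) dy dx = 2/3.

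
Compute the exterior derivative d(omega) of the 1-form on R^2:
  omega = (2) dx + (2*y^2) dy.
d(omega) = 0

For a 1-form omega = sum_i f_i dx_i, the exterior derivative is
  d(omega) = sum_{i < j} (∂f_j/∂x_i - ∂f_i/∂x_j) dx_i ∧ dx_j.

Assembling: d(omega) = 0.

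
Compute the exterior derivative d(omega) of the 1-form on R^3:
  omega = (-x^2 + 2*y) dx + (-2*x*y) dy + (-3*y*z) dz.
d(omega) = (-2*y - 2) dx ∧ dy + (-3*z) dy ∧ dz

For a 1-form omega = sum_i f_i dx_i, the exterior derivative is
  d(omega) = sum_{i < j} (∂f_j/∂x_i - ∂f_i/∂x_j) dx_i ∧ dx_j.
  coefficient of dx ∧ dy: ∂f_2/∂x - ∂f_1/∂y = ∂(-2*x*y)/∂x - ∂(-x^2 + 2*y)/∂y = -2*y - 2
  coefficient of dy ∧ dz: ∂f_3/∂y - ∂f_2/∂z = ∂(-3*y*z)/∂y - ∂(-2*x*y)/∂z = -3*z
Assembling: d(omega) = (-2*y - 2) dx ∧ dy + (-3*z) dy ∧ dz.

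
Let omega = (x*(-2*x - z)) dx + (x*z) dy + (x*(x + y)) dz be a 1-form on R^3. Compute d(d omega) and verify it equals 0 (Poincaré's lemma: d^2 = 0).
d(d omega) = 0

Step 1: d omega = sum_{i<j} (∂f_j/∂x_i - ∂f_i/∂x_j) dx_i ∧ dx_j:
  coeff of dx ∧ dy: z
  coeff of dx ∧ dz: 3*x + y
  coeff of dy ∧ dz: 0
Step 2: Apply d again to each 2-form coefficient. The only possible 3-form in R^3 is dx ∧ dy ∧ dz, with coefficient
  ∂(coeff of dy∧dz)/∂x - ∂(coeff of dx∧dz)/∂y + ∂(coeff of dx∧dy)/∂z
  = ∂/∂x (0) - ∂/∂y (3*x + y) + ∂/∂z (z).
Each of these terms simplifies to sums of mixed partials that cancel in pairs. The result is 0 (by equality of mixed partials for smooth functions — Schwarz / Clairaut).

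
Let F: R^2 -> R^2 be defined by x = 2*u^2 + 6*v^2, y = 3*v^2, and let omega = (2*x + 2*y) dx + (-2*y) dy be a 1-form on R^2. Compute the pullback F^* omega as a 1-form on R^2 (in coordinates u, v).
F^* omega = (16*u^3 + 72*u*v^2) du + (48*u^2*v + 180*v^3) dv

Using F^*(f dg) = (f ∘ F) d(g ∘ F), substitute each coordinate x_i by F_i(u, v) in f_i, and replace dx_i by d F_i = (∂F_i/∂u) du + (∂F_i/∂v) dv.
  For the x component: f_1(F) = 4*u^2 + 18*v^2; d F_1 = (4*u) du + (12*v) dv
  For the y component: f_2(F) = -6*v^2; d F_2 = (0) du + (6*v) dv
Combining and collecting du, dv coefficients:
  coeff of du: 16*u^3 + 72*u*v^2
  coeff of dv: 48*u^2*v + 180*v^3
F^* omega = (16*u^3 + 72*u*v^2) du + (48*u^2*v + 180*v^3) dv.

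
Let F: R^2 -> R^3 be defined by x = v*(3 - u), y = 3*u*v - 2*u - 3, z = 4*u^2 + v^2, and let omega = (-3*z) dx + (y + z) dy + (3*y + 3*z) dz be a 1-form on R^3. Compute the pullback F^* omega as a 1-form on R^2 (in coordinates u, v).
F^* omega = (96*u^3 + 96*u^2*v - 56*u^2 + 33*u*v^2 - 12*u*v - 68*u + 6*v^3 - 2*v^2 - 9*v + 6) du + (24*u^3 + 33*u^2*v - 42*u^2 + 24*u*v^2 - 12*u*v - 9*u + 6*v^3 - 9*v^2 - 18*v) dv

Using F^*(f dg) = (f ∘ F) d(g ∘ F), substitute each coordinate x_i by F_i(u, v) in f_i, and replace dx_i by d F_i = (∂F_i/∂u) du + (∂F_i/∂v) dv.
  For the x component: f_1(F) = -12*u^2 - 3*v^2; d F_1 = (-v) du + (3 - u) dv
  For the y component: f_2(F) = 4*u^2 + 3*u*v - 2*u + v^2 - 3; d F_2 = (3*v - 2) du + (3*u) dv
  For the z component: f_3(F) = 12*u^2 + 9*u*v - 6*u + 3*v^2 - 9; d F_3 = (8*u) du + (2*v) dv
Combining and collecting du, dv coefficients:
  coeff of du: 96*u^3 + 96*u^2*v - 56*u^2 + 33*u*v^2 - 12*u*v - 68*u + 6*v^3 - 2*v^2 - 9*v + 6
  coeff of dv: 24*u^3 + 33*u^2*v - 42*u^2 + 24*u*v^2 - 12*u*v - 9*u + 6*v^3 - 9*v^2 - 18*v
F^* omega = (96*u^3 + 96*u^2*v - 56*u^2 + 33*u*v^2 - 12*u*v - 68*u + 6*v^3 - 2*v^2 - 9*v + 6) du + (24*u^3 + 33*u^2*v - 42*u^2 + 24*u*v^2 - 12*u*v - 9*u + 6*v^3 - 9*v^2 - 18*v) dv.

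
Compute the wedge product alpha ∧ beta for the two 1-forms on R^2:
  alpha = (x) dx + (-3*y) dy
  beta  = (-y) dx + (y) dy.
alpha ∧ beta = (y*(x - 3*y)) dx ∧ dy

Distribute the wedge, using dx_i ∧ dx_j = -dx_j ∧ dx_i and dx_i ∧ dx_i = 0. For each pair (i, j) with i < j, the coefficient of dx_i ∧ dx_j in alpha ∧ beta is (alpha_i * beta_j - alpha_j * beta_i). Collecting: alpha ∧ beta = (y*(x - 3*y)) dx ∧ dy.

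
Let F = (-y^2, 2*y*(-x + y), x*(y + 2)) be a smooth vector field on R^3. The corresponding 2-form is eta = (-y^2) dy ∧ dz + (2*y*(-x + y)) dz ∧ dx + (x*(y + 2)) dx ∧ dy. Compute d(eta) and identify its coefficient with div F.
d(eta) = (-2*x + 4*y) dx ∧ dy ∧ dz; div F = -2*x + 4*y

For a 2-form in R^3 of the form above, applying d gives a 3-form with coefficient ∂P/∂x + ∂Q/∂y + ∂R/∂z:
  ∂P/∂x = 0
  ∂Q/∂y = -2*x + 4*y
  ∂R/∂z = 0
Sum = -2*x + 4*y, which is exactly div F.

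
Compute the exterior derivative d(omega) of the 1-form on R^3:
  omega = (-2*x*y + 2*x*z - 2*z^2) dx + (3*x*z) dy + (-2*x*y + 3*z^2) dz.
d(omega) = (2*x + 3*z) dx ∧ dy + (-2*x - 2*y + 4*z) dx ∧ dz + (-5*x) dy ∧ dz

For a 1-form omega = sum_i f_i dx_i, the exterior derivative is
  d(omega) = sum_{i < j} (∂f_j/∂x_i - ∂f_i/∂x_j) dx_i ∧ dx_j.
  coefficient of dx ∧ dy: ∂f_2/∂x - ∂f_1/∂y = ∂(3*x*z)/∂x - ∂(-2*x*y + 2*x*z - 2*z^2)/∂y = 2*x + 3*z
  coefficient of dx ∧ dz: ∂f_3/∂x - ∂f_1/∂z = ∂(-2*x*y + 3*z^2)/∂x - ∂(-2*x*y + 2*x*z - 2*z^2)/∂z = -2*x - 2*y + 4*z
  coefficient of dy ∧ dz: ∂f_3/∂y - ∂f_2/∂z = ∂(-2*x*y + 3*z^2)/∂y - ∂(3*x*z)/∂z = -5*x
Assembling: d(omega) = (2*x + 3*z) dx ∧ dy + (-2*x - 2*y + 4*z) dx ∧ dz + (-5*x) dy ∧ dz.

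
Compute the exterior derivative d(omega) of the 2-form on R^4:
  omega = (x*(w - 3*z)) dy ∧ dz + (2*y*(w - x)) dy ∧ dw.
d(omega) = (w - 3*z) dx ∧ dy ∧ dz + (x) dy ∧ dz ∧ dw + (-2*y) dx ∧ dy ∧ dw

For a 2-form omega = sum_{i<j} g_{ij} dx_i ∧ dx_j, the exterior derivative is
  d(omega) = sum_{i<j} d(g_{ij}) ∧ dx_i ∧ dx_j = sum_{i<j, k} (∂g_{ij}/∂x_k) dx_k ∧ dx_i ∧ dx_j.
Expand each term, using dx_k ∧ dx_i ∧ dx_j = sgn(permutation) dx_{(a)} ∧ dx_{(b)} ∧ dx_{(c)} with (a < b < c) sorted:
  d(x*(w - 3*z)) includes (∂/∂x)(x*(w - 3*z)) dx = (w - 3*z) dx, which multiplied by dy ∧ dz gives (w - 3*z) dx ∧ dy ∧ dz
  d(x*(w - 3*z)) includes (∂/∂w)(x*(w - 3*z)) dw = (x) dw, which multiplied by dy ∧ dz gives (x) dy ∧ dz ∧ dw
  d(2*y*(w - x)) includes (∂/∂x)(2*y*(w - x)) dx = (-2*y) dx, which multiplied by dy ∧ dw gives (-2*y) dx ∧ dy ∧ dw
Collecting like 3-forms: d(omega) = (w - 3*z) dx ∧ dy ∧ dz + (x) dy ∧ dz ∧ dw + (-2*y) dx ∧ dy ∧ dw.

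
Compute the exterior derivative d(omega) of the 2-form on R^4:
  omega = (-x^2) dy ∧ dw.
d(omega) = (-2*x) dx ∧ dy ∧ dw

For a 2-form omega = sum_{i<j} g_{ij} dx_i ∧ dx_j, the exterior derivative is
  d(omega) = sum_{i<j} d(g_{ij}) ∧ dx_i ∧ dx_j = sum_{i<j, k} (∂g_{ij}/∂x_k) dx_k ∧ dx_i ∧ dx_j.
Expand each term, using dx_k ∧ dx_i ∧ dx_j = sgn(permutation) dx_{(a)} ∧ dx_{(b)} ∧ dx_{(c)} with (a < b < c) sorted:
  d(-x^2) includes (∂/∂x)(-x^2) dx = (-2*x) dx, which multiplied by dy ∧ dw gives (-2*x) dx ∧ dy ∧ dw
Collecting like 3-forms: d(omega) = (-2*x) dx ∧ dy ∧ dw.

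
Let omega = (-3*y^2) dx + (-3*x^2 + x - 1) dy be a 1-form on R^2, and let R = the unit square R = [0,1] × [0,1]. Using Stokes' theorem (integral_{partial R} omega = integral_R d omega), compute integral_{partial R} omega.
integral_(partial R) omega = 1

Stokes: integral_partial_R omega = integral_R d omega with d omega = (∂Q/∂x - ∂P/∂y) dx ∧ dy.
  ∂Q/∂x = 1 - 6*x
  ∂P/∂y = -6*y
  integrand = ∂Q/∂x - ∂P/∂y = -6*x + 6*y + 1.
Integrating over R: integral_0^1 integral_0^1 (-6*x + 6*y + 1) dx dy = 1.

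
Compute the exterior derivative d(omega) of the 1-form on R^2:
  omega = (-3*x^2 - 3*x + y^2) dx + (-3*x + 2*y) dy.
d(omega) = (-2*y - 3) dx ∧ dy

For a 1-form omega = sum_i f_i dx_i, the exterior derivative is
  d(omega) = sum_{i < j} (∂f_j/∂x_i - ∂f_i/∂x_j) dx_i ∧ dx_j.
  coefficient of dx ∧ dy: ∂f_2/∂x - ∂f_1/∂y = ∂(-3*x + 2*y)/∂x - ∂(-3*x^2 - 3*x + y^2)/∂y = -2*y - 3
Assembling: d(omega) = (-2*y - 3) dx ∧ dy.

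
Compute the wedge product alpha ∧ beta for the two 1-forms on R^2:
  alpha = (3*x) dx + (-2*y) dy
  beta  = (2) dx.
alpha ∧ beta = (4*y) dx ∧ dy

Distribute the wedge, using dx_i ∧ dx_j = -dx_j ∧ dx_i and dx_i ∧ dx_i = 0. For each pair (i, j) with i < j, the coefficient of dx_i ∧ dx_j in alpha ∧ beta is (alpha_i * beta_j - alpha_j * beta_i). Collecting: alpha ∧ beta = (4*y) dx ∧ dy.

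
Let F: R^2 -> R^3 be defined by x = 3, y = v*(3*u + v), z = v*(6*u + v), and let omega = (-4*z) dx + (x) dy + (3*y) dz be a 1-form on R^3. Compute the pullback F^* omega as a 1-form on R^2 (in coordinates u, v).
F^* omega = (9*v*(6*u*v + 2*v^2 + 1)) du + (54*u^2*v + 36*u*v^2 + 9*u + 6*v^3 + 6*v) dv

Using F^*(f dg) = (f ∘ F) d(g ∘ F), substitute each coordinate x_i by F_i(u, v) in f_i, and replace dx_i by d F_i = (∂F_i/∂u) du + (∂F_i/∂v) dv.
  For the x component: f_1(F) = 4*v*(-6*u - v); d F_1 = (0) du + (0) dv
  For the y component: f_2(F) = 3; d F_2 = (3*v) du + (3*u + 2*v) dv
  For the z component: f_3(F) = 3*v*(3*u + v); d F_3 = (6*v) du + (6*u + 2*v) dv
Combining and collecting du, dv coefficients:
  coeff of du: 9*v*(6*u*v + 2*v^2 + 1)
  coeff of dv: 54*u^2*v + 36*u*v^2 + 9*u + 6*v^3 + 6*v
F^* omega = (9*v*(6*u*v + 2*v^2 + 1)) du + (54*u^2*v + 36*u*v^2 + 9*u + 6*v^3 + 6*v) dv.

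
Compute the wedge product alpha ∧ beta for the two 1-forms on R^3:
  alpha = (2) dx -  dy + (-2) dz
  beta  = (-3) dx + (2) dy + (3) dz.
alpha ∧ beta = (1) dx ∧ dy + (1) dy ∧ dz

Distribute the wedge, using dx_i ∧ dx_j = -dx_j ∧ dx_i and dx_i ∧ dx_i = 0. For each pair (i, j) with i < j, the coefficient of dx_i ∧ dx_j in alpha ∧ beta is (alpha_i * beta_j - alpha_j * beta_i). Collecting: alpha ∧ beta = (1) dx ∧ dy + (1) dy ∧ dz.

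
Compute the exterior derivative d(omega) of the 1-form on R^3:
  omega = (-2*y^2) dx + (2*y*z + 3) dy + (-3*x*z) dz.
d(omega) = (4*y) dx ∧ dy + (-3*z) dx ∧ dz + (-2*y) dy ∧ dz

For a 1-form omega = sum_i f_i dx_i, the exterior derivative is
  d(omega) = sum_{i < j} (∂f_j/∂x_i - ∂f_i/∂x_j) dx_i ∧ dx_j.
  coefficient of dx ∧ dy: ∂f_2/∂x - ∂f_1/∂y = ∂(2*y*z + 3)/∂x - ∂(-2*y^2)/∂y = 4*y
  coefficient of dx ∧ dz: ∂f_3/∂x - ∂f_1/∂z = ∂(-3*x*z)/∂x - ∂(-2*y^2)/∂z = -3*z
  coefficient of dy ∧ dz: ∂f_3/∂y - ∂f_2/∂z = ∂(-3*x*z)/∂y - ∂(2*y*z + 3)/∂z = -2*y
Assembling: d(omega) = (4*y) dx ∧ dy + (-3*z) dx ∧ dz + (-2*y) dy ∧ dz.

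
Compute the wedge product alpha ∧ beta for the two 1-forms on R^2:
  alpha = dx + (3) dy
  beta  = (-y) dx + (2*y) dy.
alpha ∧ beta = (5*y) dx ∧ dy

Distribute the wedge, using dx_i ∧ dx_j = -dx_j ∧ dx_i and dx_i ∧ dx_i = 0. For each pair (i, j) with i < j, the coefficient of dx_i ∧ dx_j in alpha ∧ beta is (alpha_i * beta_j - alpha_j * beta_i). Collecting: alpha ∧ beta = (5*y) dx ∧ dy.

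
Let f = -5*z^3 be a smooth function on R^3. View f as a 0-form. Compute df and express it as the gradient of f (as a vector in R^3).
df = (0) dx + (0) dy + (-15*z^2) dz; grad f = (0, 0, -15*z^2)

For a 0-form f, d f = (∂f/∂x) dx + (∂f/∂y) dy + (∂f/∂z) dz. The components of the vector representation are exactly the entries of grad f in Cartesian coordinates:
  ∂f/∂x = 0
  ∂f/∂y = 0
  ∂f/∂z = -15*z^2.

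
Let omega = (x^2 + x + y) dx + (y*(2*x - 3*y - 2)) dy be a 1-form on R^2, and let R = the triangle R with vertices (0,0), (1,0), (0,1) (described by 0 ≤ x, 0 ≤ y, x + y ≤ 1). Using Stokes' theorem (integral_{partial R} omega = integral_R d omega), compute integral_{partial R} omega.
integral_(partial R) omega = -1/6

Stokes: integral_partial_R omega = integral_R d omega with d omega = (∂Q/∂x - ∂P/∂y) dx ∧ dy.
  ∂Q/∂x = 2*y
  ∂P/∂y = 1
  integrand = ∂Q/∂x - ∂P/∂y = 2*y - 1.
Integrating over R: integral_0^1 integral_0^{1-x} (2*y - 1) dy dx = -1/6.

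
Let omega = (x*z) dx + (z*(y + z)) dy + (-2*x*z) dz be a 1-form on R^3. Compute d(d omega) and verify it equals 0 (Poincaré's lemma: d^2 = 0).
d(d omega) = 0

Step 1: d omega = sum_{i<j} (∂f_j/∂x_i - ∂f_i/∂x_j) dx_i ∧ dx_j:
  coeff of dx ∧ dy: 0
  coeff of dx ∧ dz: -x - 2*z
  coeff of dy ∧ dz: -y - 2*z
Step 2: Apply d again to each 2-form coefficient. The only possible 3-form in R^3 is dx ∧ dy ∧ dz, with coefficient
  ∂(coeff of dy∧dz)/∂x - ∂(coeff of dx∧dz)/∂y + ∂(coeff of dx∧dy)/∂z
  = ∂/∂x (-y - 2*z) - ∂/∂y (-x - 2*z) + ∂/∂z (0).
Each of these terms simplifies to sums of mixed partials that cancel in pairs. The result is 0 (by equality of mixed partials for smooth functions — Schwarz / Clairaut).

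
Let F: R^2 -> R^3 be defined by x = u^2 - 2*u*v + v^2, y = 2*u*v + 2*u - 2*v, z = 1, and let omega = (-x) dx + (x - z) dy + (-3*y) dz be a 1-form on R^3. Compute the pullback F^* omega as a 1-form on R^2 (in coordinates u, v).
F^* omega = (-2*u^3 + 8*u^2*v + 2*u^2 - 10*u*v^2 - 4*u*v + 4*v^3 + 2*v^2 - 2*v - 2) du + (4*u^3 - 10*u^2*v - 2*u^2 + 8*u*v^2 + 4*u*v - 2*u - 2*v^3 - 2*v^2 + 2) dv

Using F^*(f dg) = (f ∘ F) d(g ∘ F), substitute each coordinate x_i by F_i(u, v) in f_i, and replace dx_i by d F_i = (∂F_i/∂u) du + (∂F_i/∂v) dv.
  For the x component: f_1(F) = -u^2 + 2*u*v - v^2; d F_1 = (2*u - 2*v) du + (-2*u + 2*v) dv
  For the y component: f_2(F) = u^2 - 2*u*v + v^2 - 1; d F_2 = (2*v + 2) du + (2*u - 2) dv
  For the z component: f_3(F) = -6*u*v - 6*u + 6*v; d F_3 = (0) du + (0) dv
Combining and collecting du, dv coefficients:
  coeff of du: -2*u^3 + 8*u^2*v + 2*u^2 - 10*u*v^2 - 4*u*v + 4*v^3 + 2*v^2 - 2*v - 2
  coeff of dv: 4*u^3 - 10*u^2*v - 2*u^2 + 8*u*v^2 + 4*u*v - 2*u - 2*v^3 - 2*v^2 + 2
F^* omega = (-2*u^3 + 8*u^2*v + 2*u^2 - 10*u*v^2 - 4*u*v + 4*v^3 + 2*v^2 - 2*v - 2) du + (4*u^3 - 10*u^2*v - 2*u^2 + 8*u*v^2 + 4*u*v - 2*u - 2*v^3 - 2*v^2 + 2) dv.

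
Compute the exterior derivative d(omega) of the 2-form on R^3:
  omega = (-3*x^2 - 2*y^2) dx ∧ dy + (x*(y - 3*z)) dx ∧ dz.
d(omega) = (-x) dx ∧ dy ∧ dz

For a 2-form omega = sum_{i<j} g_{ij} dx_i ∧ dx_j, the exterior derivative is
  d(omega) = sum_{i<j} d(g_{ij}) ∧ dx_i ∧ dx_j = sum_{i<j, k} (∂g_{ij}/∂x_k) dx_k ∧ dx_i ∧ dx_j.
Expand each term, using dx_k ∧ dx_i ∧ dx_j = sgn(permutation) dx_{(a)} ∧ dx_{(b)} ∧ dx_{(c)} with (a < b < c) sorted:
  d(x*(y - 3*z)) includes (∂/∂y)(x*(y - 3*z)) dy = (x) dy, which multiplied by dx ∧ dz gives (-x) dx ∧ dy ∧ dz
Collecting like 3-forms: d(omega) = (-x) dx ∧ dy ∧ dz.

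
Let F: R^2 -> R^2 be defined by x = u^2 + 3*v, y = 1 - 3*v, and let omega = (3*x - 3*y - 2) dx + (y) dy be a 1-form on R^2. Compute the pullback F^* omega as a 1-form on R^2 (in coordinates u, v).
F^* omega = (2*u*(3*u^2 + 18*v - 5)) du + (9*u^2 + 63*v - 18) dv

Using F^*(f dg) = (f ∘ F) d(g ∘ F), substitute each coordinate x_i by F_i(u, v) in f_i, and replace dx_i by d F_i = (∂F_i/∂u) du + (∂F_i/∂v) dv.
  For the x component: f_1(F) = 3*u^2 + 18*v - 5; d F_1 = (2*u) du + (3) dv
  For the y component: f_2(F) = 1 - 3*v; d F_2 = (0) du + (-3) dv
Combining and collecting du, dv coefficients:
  coeff of du: 2*u*(3*u^2 + 18*v - 5)
  coeff of dv: 9*u^2 + 63*v - 18
F^* omega = (2*u*(3*u^2 + 18*v - 5)) du + (9*u^2 + 63*v - 18) dv.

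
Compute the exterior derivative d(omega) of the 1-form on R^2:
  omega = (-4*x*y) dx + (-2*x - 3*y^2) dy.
d(omega) = (4*x - 2) dx ∧ dy

For a 1-form omega = sum_i f_i dx_i, the exterior derivative is
  d(omega) = sum_{i < j} (∂f_j/∂x_i - ∂f_i/∂x_j) dx_i ∧ dx_j.
  coefficient of dx ∧ dy: ∂f_2/∂x - ∂f_1/∂y = ∂(-2*x - 3*y^2)/∂x - ∂(-4*x*y)/∂y = 4*x - 2
Assembling: d(omega) = (4*x - 2) dx ∧ dy.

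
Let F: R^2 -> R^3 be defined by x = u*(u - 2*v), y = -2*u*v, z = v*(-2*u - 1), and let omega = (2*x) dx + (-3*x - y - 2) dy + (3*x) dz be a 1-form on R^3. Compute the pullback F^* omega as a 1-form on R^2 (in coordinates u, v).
F^* omega = (4*u^3 - 12*u^2*v + 4*u*v^2 + 4*v) du + (u*(-4*u^2 + 4*u*v - 3*u + 6*v + 4)) dv

Using F^*(f dg) = (f ∘ F) d(g ∘ F), substitute each coordinate x_i by F_i(u, v) in f_i, and replace dx_i by d F_i = (∂F_i/∂u) du + (∂F_i/∂v) dv.
  For the x component: f_1(F) = 2*u*(u - 2*v); d F_1 = (2*u - 2*v) du + (-2*u) dv
  For the y component: f_2(F) = -3*u^2 + 8*u*v - 2; d F_2 = (-2*v) du + (-2*u) dv
  For the z component: f_3(F) = 3*u*(u - 2*v); d F_3 = (-2*v) du + (-2*u - 1) dv
Combining and collecting du, dv coefficients:
  coeff of du: 4*u^3 - 12*u^2*v + 4*u*v^2 + 4*v
  coeff of dv: u*(-4*u^2 + 4*u*v - 3*u + 6*v + 4)
F^* omega = (4*u^3 - 12*u^2*v + 4*u*v^2 + 4*v) du + (u*(-4*u^2 + 4*u*v - 3*u + 6*v + 4)) dv.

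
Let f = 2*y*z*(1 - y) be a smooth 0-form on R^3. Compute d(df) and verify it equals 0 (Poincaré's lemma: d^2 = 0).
d(df) = 0

Step 1: df = sum_i (∂f/∂x_i) dx_i = (0) dx + (2*z*(1 - 2*y)) dy + (2*y*(1 - y)) dz.
Step 2: Apply d again. Using the 1-form formula, the coefficient of dx ∧ dy in d(df) is ∂^2 f/∂x ∂y - ∂^2 f/∂y ∂x = (0) - (0) = 0 (equality of mixed partials for smooth f).
Similarly for dx ∧ dz and dy ∧ dz — all coefficients vanish. So d(df) = 0.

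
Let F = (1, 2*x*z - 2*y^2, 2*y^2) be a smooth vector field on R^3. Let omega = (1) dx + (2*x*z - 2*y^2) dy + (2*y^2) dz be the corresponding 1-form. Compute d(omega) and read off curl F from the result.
d(omega) = (-2*x + 4*y) dy ∧ dz + (0) dz ∧ dx + (2*z) dx ∧ dy; curl F = (-2*x + 4*y, 0, 2*z)

d omega = sum_{i<j} (∂f_j/∂x_i - ∂f_i/∂x_j) dx_i ∧ dx_j. Under the identification (dy ∧ dz, dz ∧ dx, dx ∧ dy) ↔ (e_x, e_y, e_z), the coefficients are exactly the components of curl F. Compute:
  ∂R/∂y - ∂Q/∂z = (4*y) - (2*x) = -2*x + 4*y
  ∂P/∂z - ∂R/∂x = (0) - (0) = 0
  ∂Q/∂x - ∂P/∂y = (2*z) - (0) = 2*z.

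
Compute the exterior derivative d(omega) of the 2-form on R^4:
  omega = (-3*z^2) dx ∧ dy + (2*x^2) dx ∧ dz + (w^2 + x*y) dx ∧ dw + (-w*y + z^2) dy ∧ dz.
d(omega) = (-6*z) dx ∧ dy ∧ dz + (-x) dx ∧ dy ∧ dw + (-y) dy ∧ dz ∧ dw

For a 2-form omega = sum_{i<j} g_{ij} dx_i ∧ dx_j, the exterior derivative is
  d(omega) = sum_{i<j} d(g_{ij}) ∧ dx_i ∧ dx_j = sum_{i<j, k} (∂g_{ij}/∂x_k) dx_k ∧ dx_i ∧ dx_j.
Expand each term, using dx_k ∧ dx_i ∧ dx_j = sgn(permutation) dx_{(a)} ∧ dx_{(b)} ∧ dx_{(c)} with (a < b < c) sorted:
  d(-3*z^2) includes (∂/∂z)(-3*z^2) dz = (-6*z) dz, which multiplied by dx ∧ dy gives (-6*z) dx ∧ dy ∧ dz
  d(w^2 + x*y) includes (∂/∂y)(w^2 + x*y) dy = (x) dy, which multiplied by dx ∧ dw gives (-x) dx ∧ dy ∧ dw
  d(-w*y + z^2) includes (∂/∂w)(-w*y + z^2) dw = (-y) dw, which multiplied by dy ∧ dz gives (-y) dy ∧ dz ∧ dw
Collecting like 3-forms: d(omega) = (-6*z) dx ∧ dy ∧ dz + (-x) dx ∧ dy ∧ dw + (-y) dy ∧ dz ∧ dw.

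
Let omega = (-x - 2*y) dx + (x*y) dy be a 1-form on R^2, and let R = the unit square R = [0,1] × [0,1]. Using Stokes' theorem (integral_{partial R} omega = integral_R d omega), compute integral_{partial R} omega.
integral_(partial R) omega = 5/2

Stokes: integral_partial_R omega = integral_R d omega with d omega = (∂Q/∂x - ∂P/∂y) dx ∧ dy.
  ∂Q/∂x = y
  ∂P/∂y = -2
  integrand = ∂Q/∂x - ∂P/∂y = y + 2.
Integrating over R: integral_0^1 integral_0^1 (y + 2) dx dy = 5/2.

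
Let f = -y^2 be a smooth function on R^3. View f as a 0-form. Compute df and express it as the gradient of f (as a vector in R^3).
df = (0) dx + (-2*y) dy + (0) dz; grad f = (0, -2*y, 0)

For a 0-form f, d f = (∂f/∂x) dx + (∂f/∂y) dy + (∂f/∂z) dz. The components of the vector representation are exactly the entries of grad f in Cartesian coordinates:
  ∂f/∂x = 0
  ∂f/∂y = -2*y
  ∂f/∂z = 0.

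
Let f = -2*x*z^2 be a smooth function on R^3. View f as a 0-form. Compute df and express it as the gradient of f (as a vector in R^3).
df = (-2*z^2) dx + (0) dy + (-4*x*z) dz; grad f = (-2*z^2, 0, -4*x*z)

For a 0-form f, d f = (∂f/∂x) dx + (∂f/∂y) dy + (∂f/∂z) dz. The components of the vector representation are exactly the entries of grad f in Cartesian coordinates:
  ∂f/∂x = -2*z^2
  ∂f/∂y = 0
  ∂f/∂z = -4*x*z.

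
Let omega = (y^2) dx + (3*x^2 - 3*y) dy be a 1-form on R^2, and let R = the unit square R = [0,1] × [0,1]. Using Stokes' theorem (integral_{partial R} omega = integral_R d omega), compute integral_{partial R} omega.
integral_(partial R) omega = 2

Stokes: integral_partial_R omega = integral_R d omega with d omega = (∂Q/∂x - ∂P/∂y) dx ∧ dy.
  ∂Q/∂x = 6*x
  ∂P/∂y = 2*y
  integrand = ∂Q/∂x - ∂P/∂y = 6*x - 2*y.
Integrating over R: integral_0^1 integral_0^1 (6*x - 2*y) dx dy = 2.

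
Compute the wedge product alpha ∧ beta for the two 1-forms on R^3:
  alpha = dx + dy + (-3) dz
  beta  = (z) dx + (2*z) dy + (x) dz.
alpha ∧ beta = (z) dx ∧ dy + (x + 3*z) dx ∧ dz + (x + 6*z) dy ∧ dz

Distribute the wedge, using dx_i ∧ dx_j = -dx_j ∧ dx_i and dx_i ∧ dx_i = 0. For each pair (i, j) with i < j, the coefficient of dx_i ∧ dx_j in alpha ∧ beta is (alpha_i * beta_j - alpha_j * beta_i). Collecting: alpha ∧ beta = (z) dx ∧ dy + (x + 3*z) dx ∧ dz + (x + 6*z) dy ∧ dz.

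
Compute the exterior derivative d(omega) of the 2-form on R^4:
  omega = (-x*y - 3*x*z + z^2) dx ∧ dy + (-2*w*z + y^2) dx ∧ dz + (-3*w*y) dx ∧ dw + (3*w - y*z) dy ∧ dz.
d(omega) = (-3*x - 2*y + 2*z) dx ∧ dy ∧ dz + (-2*z) dx ∧ dz ∧ dw + (3*w) dx ∧ dy ∧ dw + (3) dy ∧ dz ∧ dw

For a 2-form omega = sum_{i<j} g_{ij} dx_i ∧ dx_j, the exterior derivative is
  d(omega) = sum_{i<j} d(g_{ij}) ∧ dx_i ∧ dx_j = sum_{i<j, k} (∂g_{ij}/∂x_k) dx_k ∧ dx_i ∧ dx_j.
Expand each term, using dx_k ∧ dx_i ∧ dx_j = sgn(permutation) dx_{(a)} ∧ dx_{(b)} ∧ dx_{(c)} with (a < b < c) sorted:
  d(-x*y - 3*x*z + z^2) includes (∂/∂z)(-x*y - 3*x*z + z^2) dz = (-3*x + 2*z) dz, which multiplied by dx ∧ dy gives (-3*x + 2*z) dx ∧ dy ∧ dz
  d(-2*w*z + y^2) includes (∂/∂y)(-2*w*z + y^2) dy = (2*y) dy, which multiplied by dx ∧ dz gives (-2*y) dx ∧ dy ∧ dz
  d(-2*w*z + y^2) includes (∂/∂w)(-2*w*z + y^2) dw = (-2*z) dw, which multiplied by dx ∧ dz gives (-2*z) dx ∧ dz ∧ dw
  d(-3*w*y) includes (∂/∂y)(-3*w*y) dy = (-3*w) dy, which multiplied by dx ∧ dw gives (3*w) dx ∧ dy ∧ dw
  d(3*w - y*z) includes (∂/∂w)(3*w - y*z) dw = (3) dw, which multiplied by dy ∧ dz gives (3) dy ∧ dz ∧ dw
Collecting like 3-forms: d(omega) = (-3*x - 2*y + 2*z) dx ∧ dy ∧ dz + (-2*z) dx ∧ dz ∧ dw + (3*w) dx ∧ dy ∧ dw + (3) dy ∧ dz ∧ dw.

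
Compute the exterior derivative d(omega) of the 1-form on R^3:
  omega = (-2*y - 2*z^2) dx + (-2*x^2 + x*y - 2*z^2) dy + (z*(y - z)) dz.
d(omega) = (-4*x + y + 2) dx ∧ dy + (4*z) dx ∧ dz + (5*z) dy ∧ dz

For a 1-form omega = sum_i f_i dx_i, the exterior derivative is
  d(omega) = sum_{i < j} (∂f_j/∂x_i - ∂f_i/∂x_j) dx_i ∧ dx_j.
  coefficient of dx ∧ dy: ∂f_2/∂x - ∂f_1/∂y = ∂(-2*x^2 + x*y - 2*z^2)/∂x - ∂(-2*y - 2*z^2)/∂y = -4*x + y + 2
  coefficient of dx ∧ dz: ∂f_3/∂x - ∂f_1/∂z = ∂(z*(y - z))/∂x - ∂(-2*y - 2*z^2)/∂z = 4*z
  coefficient of dy ∧ dz: ∂f_3/∂y - ∂f_2/∂z = ∂(z*(y - z))/∂y - ∂(-2*x^2 + x*y - 2*z^2)/∂z = 5*z
Assembling: d(omega) = (-4*x + y + 2) dx ∧ dy + (4*z) dx ∧ dz + (5*z) dy ∧ dz.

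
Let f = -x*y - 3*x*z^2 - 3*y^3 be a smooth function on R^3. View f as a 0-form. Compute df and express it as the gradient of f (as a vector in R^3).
df = (-y - 3*z^2) dx + (-x - 9*y^2) dy + (-6*x*z) dz; grad f = (-y - 3*z^2, -x - 9*y^2, -6*x*z)

For a 0-form f, d f = (∂f/∂x) dx + (∂f/∂y) dy + (∂f/∂z) dz. The components of the vector representation are exactly the entries of grad f in Cartesian coordinates:
  ∂f/∂x = -y - 3*z^2
  ∂f/∂y = -x - 9*y^2
  ∂f/∂z = -6*x*z.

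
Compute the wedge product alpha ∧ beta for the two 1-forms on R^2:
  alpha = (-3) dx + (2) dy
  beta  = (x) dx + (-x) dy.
alpha ∧ beta = (x) dx ∧ dy

Distribute the wedge, using dx_i ∧ dx_j = -dx_j ∧ dx_i and dx_i ∧ dx_i = 0. For each pair (i, j) with i < j, the coefficient of dx_i ∧ dx_j in alpha ∧ beta is (alpha_i * beta_j - alpha_j * beta_i). Collecting: alpha ∧ beta = (x) dx ∧ dy.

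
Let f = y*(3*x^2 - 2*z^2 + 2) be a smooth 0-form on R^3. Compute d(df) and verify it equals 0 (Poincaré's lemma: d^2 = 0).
d(df) = 0

Step 1: df = sum_i (∂f/∂x_i) dx_i = (6*x*y) dx + (3*x^2 - 2*z^2 + 2) dy + (-4*y*z) dz.
Step 2: Apply d again. Using the 1-form formula, the coefficient of dx ∧ dy in d(df) is ∂^2 f/∂x ∂y - ∂^2 f/∂y ∂x = (6*x) - (6*x) = 0 (equality of mixed partials for smooth f).
Similarly for dx ∧ dz and dy ∧ dz — all coefficients vanish. So d(df) = 0.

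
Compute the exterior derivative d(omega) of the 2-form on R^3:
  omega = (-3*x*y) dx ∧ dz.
d(omega) = (3*x) dx ∧ dy ∧ dz

For a 2-form omega = sum_{i<j} g_{ij} dx_i ∧ dx_j, the exterior derivative is
  d(omega) = sum_{i<j} d(g_{ij}) ∧ dx_i ∧ dx_j = sum_{i<j, k} (∂g_{ij}/∂x_k) dx_k ∧ dx_i ∧ dx_j.
Expand each term, using dx_k ∧ dx_i ∧ dx_j = sgn(permutation) dx_{(a)} ∧ dx_{(b)} ∧ dx_{(c)} with (a < b < c) sorted:
  d(-3*x*y) includes (∂/∂y)(-3*x*y) dy = (-3*x) dy, which multiplied by dx ∧ dz gives (3*x) dx ∧ dy ∧ dz
Collecting like 3-forms: d(omega) = (3*x) dx ∧ dy ∧ dz.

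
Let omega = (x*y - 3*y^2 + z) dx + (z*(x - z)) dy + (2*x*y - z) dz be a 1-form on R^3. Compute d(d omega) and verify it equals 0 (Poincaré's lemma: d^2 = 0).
d(d omega) = 0

Step 1: d omega = sum_{i<j} (∂f_j/∂x_i - ∂f_i/∂x_j) dx_i ∧ dx_j:
  coeff of dx ∧ dy: -x + 6*y + z
  coeff of dx ∧ dz: 2*y - 1
  coeff of dy ∧ dz: x + 2*z
Step 2: Apply d again to each 2-form coefficient. The only possible 3-form in R^3 is dx ∧ dy ∧ dz, with coefficient
  ∂(coeff of dy∧dz)/∂x - ∂(coeff of dx∧dz)/∂y + ∂(coeff of dx∧dy)/∂z
  = ∂/∂x (x + 2*z) - ∂/∂y (2*y - 1) + ∂/∂z (-x + 6*y + z).
Each of these terms simplifies to sums of mixed partials that cancel in pairs. The result is 0 (by equality of mixed partials for smooth functions — Schwarz / Clairaut).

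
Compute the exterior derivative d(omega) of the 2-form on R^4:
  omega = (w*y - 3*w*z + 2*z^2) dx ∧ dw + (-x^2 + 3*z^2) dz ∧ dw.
d(omega) = (-w) dx ∧ dy ∧ dw + (3*w - 2*x - 4*z) dx ∧ dz ∧ dw

For a 2-form omega = sum_{i<j} g_{ij} dx_i ∧ dx_j, the exterior derivative is
  d(omega) = sum_{i<j} d(g_{ij}) ∧ dx_i ∧ dx_j = sum_{i<j, k} (∂g_{ij}/∂x_k) dx_k ∧ dx_i ∧ dx_j.
Expand each term, using dx_k ∧ dx_i ∧ dx_j = sgn(permutation) dx_{(a)} ∧ dx_{(b)} ∧ dx_{(c)} with (a < b < c) sorted:
  d(w*y - 3*w*z + 2*z^2) includes (∂/∂y)(w*y - 3*w*z + 2*z^2) dy = (w) dy, which multiplied by dx ∧ dw gives (-w) dx ∧ dy ∧ dw
  d(w*y - 3*w*z + 2*z^2) includes (∂/∂z)(w*y - 3*w*z + 2*z^2) dz = (-3*w + 4*z) dz, which multiplied by dx ∧ dw gives (3*w - 4*z) dx ∧ dz ∧ dw
  d(-x^2 + 3*z^2) includes (∂/∂x)(-x^2 + 3*z^2) dx = (-2*x) dx, which multiplied by dz ∧ dw gives (-2*x) dx ∧ dz ∧ dw
Collecting like 3-forms: d(omega) = (-w) dx ∧ dy ∧ dw + (3*w - 2*x - 4*z) dx ∧ dz ∧ dw.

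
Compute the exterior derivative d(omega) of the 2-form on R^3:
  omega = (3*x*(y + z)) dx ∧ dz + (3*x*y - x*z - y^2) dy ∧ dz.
d(omega) = (-3*x + 3*y - z) dx ∧ dy ∧ dz

For a 2-form omega = sum_{i<j} g_{ij} dx_i ∧ dx_j, the exterior derivative is
  d(omega) = sum_{i<j} d(g_{ij}) ∧ dx_i ∧ dx_j = sum_{i<j, k} (∂g_{ij}/∂x_k) dx_k ∧ dx_i ∧ dx_j.
Expand each term, using dx_k ∧ dx_i ∧ dx_j = sgn(permutation) dx_{(a)} ∧ dx_{(b)} ∧ dx_{(c)} with (a < b < c) sorted:
  d(3*x*(y + z)) includes (∂/∂y)(3*x*(y + z)) dy = (3*x) dy, which multiplied by dx ∧ dz gives (-3*x) dx ∧ dy ∧ dz
  d(3*x*y - x*z - y^2) includes (∂/∂x)(3*x*y - x*z - y^2) dx = (3*y - z) dx, which multiplied by dy ∧ dz gives (3*y - z) dx ∧ dy ∧ dz
Collecting like 3-forms: d(omega) = (-3*x + 3*y - z) dx ∧ dy ∧ dz.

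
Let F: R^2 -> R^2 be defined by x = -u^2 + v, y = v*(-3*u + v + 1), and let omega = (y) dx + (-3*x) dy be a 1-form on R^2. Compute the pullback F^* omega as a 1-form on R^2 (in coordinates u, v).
F^* omega = (v*(-3*u^2 - 2*u*v - 2*u + 9*v)) du + (-9*u^3 + 6*u^2*v + 3*u^2 + 6*u*v - 5*v^2 - 2*v) dv

Using F^*(f dg) = (f ∘ F) d(g ∘ F), substitute each coordinate x_i by F_i(u, v) in f_i, and replace dx_i by d F_i = (∂F_i/∂u) du + (∂F_i/∂v) dv.
  For the x component: f_1(F) = v*(-3*u + v + 1); d F_1 = (-2*u) du + (1) dv
  For the y component: f_2(F) = 3*u^2 - 3*v; d F_2 = (-3*v) du + (-3*u + 2*v + 1) dv
Combining and collecting du, dv coefficients:
  coeff of du: v*(-3*u^2 - 2*u*v - 2*u + 9*v)
  coeff of dv: -9*u^3 + 6*u^2*v + 3*u^2 + 6*u*v - 5*v^2 - 2*v
F^* omega = (v*(-3*u^2 - 2*u*v - 2*u + 9*v)) du + (-9*u^3 + 6*u^2*v + 3*u^2 + 6*u*v - 5*v^2 - 2*v) dv.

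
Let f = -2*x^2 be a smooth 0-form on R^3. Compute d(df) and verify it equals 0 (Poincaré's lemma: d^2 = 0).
d(df) = 0

Step 1: df = sum_i (∂f/∂x_i) dx_i = (-4*x) dx + (0) dy + (0) dz.
Step 2: Apply d again. Using the 1-form formula, the coefficient of dx ∧ dy in d(df) is ∂^2 f/∂x ∂y - ∂^2 f/∂y ∂x = (0) - (0) = 0 (equality of mixed partials for smooth f).
Similarly for dx ∧ dz and dy ∧ dz — all coefficients vanish. So d(df) = 0.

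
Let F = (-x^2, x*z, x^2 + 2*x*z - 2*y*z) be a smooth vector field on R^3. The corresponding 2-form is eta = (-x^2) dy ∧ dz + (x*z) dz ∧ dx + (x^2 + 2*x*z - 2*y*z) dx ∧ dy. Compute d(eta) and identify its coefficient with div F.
d(eta) = (-2*y) dx ∧ dy ∧ dz; div F = -2*y

For a 2-form in R^3 of the form above, applying d gives a 3-form with coefficient ∂P/∂x + ∂Q/∂y + ∂R/∂z:
  ∂P/∂x = -2*x
  ∂Q/∂y = 0
  ∂R/∂z = 2*x - 2*y
Sum = -2*y, which is exactly div F.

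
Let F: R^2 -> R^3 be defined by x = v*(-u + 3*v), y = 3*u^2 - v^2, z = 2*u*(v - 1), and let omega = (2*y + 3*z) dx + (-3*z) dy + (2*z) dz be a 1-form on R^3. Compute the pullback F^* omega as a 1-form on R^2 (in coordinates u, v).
F^* omega = (-42*u^2*v + 36*u^2 + 2*u*v^2 - 10*u*v + 8*u + 2*v^3) du + (-6*u^3 + 38*u^2*v - 2*u^2 + 50*u*v^2 - 48*u*v - 12*v^3) dv

Using F^*(f dg) = (f ∘ F) d(g ∘ F), substitute each coordinate x_i by F_i(u, v) in f_i, and replace dx_i by d F_i = (∂F_i/∂u) du + (∂F_i/∂v) dv.
  For the x component: f_1(F) = 6*u^2 + 6*u*v - 6*u - 2*v^2; d F_1 = (-v) du + (-u + 6*v) dv
  For the y component: f_2(F) = 6*u*(1 - v); d F_2 = (6*u) du + (-2*v) dv
  For the z component: f_3(F) = 4*u*(v - 1); d F_3 = (2*v - 2) du + (2*u) dv
Combining and collecting du, dv coefficients:
  coeff of du: -42*u^2*v + 36*u^2 + 2*u*v^2 - 10*u*v + 8*u + 2*v^3
  coeff of dv: -6*u^3 + 38*u^2*v - 2*u^2 + 50*u*v^2 - 48*u*v - 12*v^3
F^* omega = (-42*u^2*v + 36*u^2 + 2*u*v^2 - 10*u*v + 8*u + 2*v^3) du + (-6*u^3 + 38*u^2*v - 2*u^2 + 50*u*v^2 - 48*u*v - 12*v^3) dv.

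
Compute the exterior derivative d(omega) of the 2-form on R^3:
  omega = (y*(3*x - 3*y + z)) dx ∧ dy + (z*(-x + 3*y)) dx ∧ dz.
d(omega) = (y - 3*z) dx ∧ dy ∧ dz

For a 2-form omega = sum_{i<j} g_{ij} dx_i ∧ dx_j, the exterior derivative is
  d(omega) = sum_{i<j} d(g_{ij}) ∧ dx_i ∧ dx_j = sum_{i<j, k} (∂g_{ij}/∂x_k) dx_k ∧ dx_i ∧ dx_j.
Expand each term, using dx_k ∧ dx_i ∧ dx_j = sgn(permutation) dx_{(a)} ∧ dx_{(b)} ∧ dx_{(c)} with (a < b < c) sorted:
  d(y*(3*x - 3*y + z)) includes (∂/∂z)(y*(3*x - 3*y + z)) dz = (y) dz, which multiplied by dx ∧ dy gives (y) dx ∧ dy ∧ dz
  d(z*(-x + 3*y)) includes (∂/∂y)(z*(-x + 3*y)) dy = (3*z) dy, which multiplied by dx ∧ dz gives (-3*z) dx ∧ dy ∧ dz
Collecting like 3-forms: d(omega) = (y - 3*z) dx ∧ dy ∧ dz.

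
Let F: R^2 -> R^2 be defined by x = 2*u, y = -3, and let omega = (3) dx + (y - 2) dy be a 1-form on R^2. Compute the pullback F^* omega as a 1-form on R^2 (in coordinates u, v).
F^* omega = (6) du

Using F^*(f dg) = (f ∘ F) d(g ∘ F), substitute each coordinate x_i by F_i(u, v) in f_i, and replace dx_i by d F_i = (∂F_i/∂u) du + (∂F_i/∂v) dv.
  For the x component: f_1(F) = 3; d F_1 = (2) du + (0) dv
  For the y component: f_2(F) = -5; d F_2 = (0) du + (0) dv
Combining and collecting du, dv coefficients:
  coeff of du: 6
  coeff of dv: 0
F^* omega = (6) du.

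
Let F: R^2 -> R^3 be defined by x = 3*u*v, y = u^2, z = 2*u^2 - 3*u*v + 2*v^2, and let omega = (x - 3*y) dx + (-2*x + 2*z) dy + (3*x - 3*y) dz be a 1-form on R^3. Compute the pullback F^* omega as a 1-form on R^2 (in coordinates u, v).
F^* omega = (2*u*(-2*u^2 + 6*u*v - 5*v^2)) du + (6*u*v*(-5*u + 6*v)) dv

Using F^*(f dg) = (f ∘ F) d(g ∘ F), substitute each coordinate x_i by F_i(u, v) in f_i, and replace dx_i by d F_i = (∂F_i/∂u) du + (∂F_i/∂v) dv.
  For the x component: f_1(F) = 3*u*(-u + v); d F_1 = (3*v) du + (3*u) dv
  For the y component: f_2(F) = 4*u^2 - 12*u*v + 4*v^2; d F_2 = (2*u) du + (0) dv
  For the z component: f_3(F) = 3*u*(-u + 3*v); d F_3 = (4*u - 3*v) du + (-3*u + 4*v) dv
Combining and collecting du, dv coefficients:
  coeff of du: 2*u*(-2*u^2 + 6*u*v - 5*v^2)
  coeff of dv: 6*u*v*(-5*u + 6*v)
F^* omega = (2*u*(-2*u^2 + 6*u*v - 5*v^2)) du + (6*u*v*(-5*u + 6*v)) dv.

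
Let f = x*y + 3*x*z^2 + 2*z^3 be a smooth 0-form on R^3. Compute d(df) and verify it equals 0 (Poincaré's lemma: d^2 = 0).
d(df) = 0

Step 1: df = sum_i (∂f/∂x_i) dx_i = (y + 3*z^2) dx + (x) dy + (6*z*(x + z)) dz.
Step 2: Apply d again. Using the 1-form formula, the coefficient of dx ∧ dy in d(df) is ∂^2 f/∂x ∂y - ∂^2 f/∂y ∂x = (1) - (1) = 0 (equality of mixed partials for smooth f).
Similarly for dx ∧ dz and dy ∧ dz — all coefficients vanish. So d(df) = 0.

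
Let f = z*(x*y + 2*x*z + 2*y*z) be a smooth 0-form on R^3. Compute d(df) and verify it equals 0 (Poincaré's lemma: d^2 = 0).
d(df) = 0

Step 1: df = sum_i (∂f/∂x_i) dx_i = (z*(y + 2*z)) dx + (z*(x + 2*z)) dy + (x*y + 4*x*z + 4*y*z) dz.
Step 2: Apply d again. Using the 1-form formula, the coefficient of dx ∧ dy in d(df) is ∂^2 f/∂x ∂y - ∂^2 f/∂y ∂x = (z) - (z) = 0 (equality of mixed partials for smooth f).
Similarly for dx ∧ dz and dy ∧ dz — all coefficients vanish. So d(df) = 0.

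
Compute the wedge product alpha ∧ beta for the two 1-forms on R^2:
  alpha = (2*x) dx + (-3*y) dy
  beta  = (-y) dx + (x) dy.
alpha ∧ beta = (2*x^2 - 3*y^2) dx ∧ dy

Distribute the wedge, using dx_i ∧ dx_j = -dx_j ∧ dx_i and dx_i ∧ dx_i = 0. For each pair (i, j) with i < j, the coefficient of dx_i ∧ dx_j in alpha ∧ beta is (alpha_i * beta_j - alpha_j * beta_i). Collecting: alpha ∧ beta = (2*x^2 - 3*y^2) dx ∧ dy.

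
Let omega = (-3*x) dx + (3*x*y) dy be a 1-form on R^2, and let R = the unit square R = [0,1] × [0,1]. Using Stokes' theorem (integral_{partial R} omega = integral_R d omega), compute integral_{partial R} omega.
integral_(partial R) omega = 3/2

Stokes: integral_partial_R omega = integral_R d omega with d omega = (∂Q/∂x - ∂P/∂y) dx ∧ dy.
  ∂Q/∂x = 3*y
  ∂P/∂y = 0
  integrand = ∂Q/∂x - ∂P/∂y = 3*y.
Integrating over R: integral_0^1 integral_0^1 (3*y) dx dy = 3/2.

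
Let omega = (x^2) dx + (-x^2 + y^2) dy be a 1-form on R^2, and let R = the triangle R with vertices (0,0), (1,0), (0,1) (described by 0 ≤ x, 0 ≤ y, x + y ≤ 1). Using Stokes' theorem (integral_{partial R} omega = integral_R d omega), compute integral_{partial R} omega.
integral_(partial R) omega = -1/3

Stokes: integral_partial_R omega = integral_R d omega with d omega = (∂Q/∂x - ∂P/∂y) dx ∧ dy.
  ∂Q/∂x = -2*x
  ∂P/∂y = 0
  integrand = ∂Q/∂x - ∂P/∂y = -2*x.
Integrating over R: integral_0^1 integral_0^{1-x} (-2*x) dy dx = -1/3.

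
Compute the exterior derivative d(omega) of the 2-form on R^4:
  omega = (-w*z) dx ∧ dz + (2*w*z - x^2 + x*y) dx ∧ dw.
d(omega) = (-2*w - z) dx ∧ dz ∧ dw + (-x) dx ∧ dy ∧ dw

For a 2-form omega = sum_{i<j} g_{ij} dx_i ∧ dx_j, the exterior derivative is
  d(omega) = sum_{i<j} d(g_{ij}) ∧ dx_i ∧ dx_j = sum_{i<j, k} (∂g_{ij}/∂x_k) dx_k ∧ dx_i ∧ dx_j.
Expand each term, using dx_k ∧ dx_i ∧ dx_j = sgn(permutation) dx_{(a)} ∧ dx_{(b)} ∧ dx_{(c)} with (a < b < c) sorted:
  d(-w*z) includes (∂/∂w)(-w*z) dw = (-z) dw, which multiplied by dx ∧ dz gives (-z) dx ∧ dz ∧ dw
  d(2*w*z - x^2 + x*y) includes (∂/∂y)(2*w*z - x^2 + x*y) dy = (x) dy, which multiplied by dx ∧ dw gives (-x) dx ∧ dy ∧ dw
  d(2*w*z - x^2 + x*y) includes (∂/∂z)(2*w*z - x^2 + x*y) dz = (2*w) dz, which multiplied by dx ∧ dw gives (-2*w) dx ∧ dz ∧ dw
Collecting like 3-forms: d(omega) = (-2*w - z) dx ∧ dz ∧ dw + (-x) dx ∧ dy ∧ dw.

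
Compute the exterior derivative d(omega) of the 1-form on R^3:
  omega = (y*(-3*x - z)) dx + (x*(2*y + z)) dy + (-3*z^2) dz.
d(omega) = (3*x + 2*y + 2*z) dx ∧ dy + (y) dx ∧ dz + (-x) dy ∧ dz

For a 1-form omega = sum_i f_i dx_i, the exterior derivative is
  d(omega) = sum_{i < j} (∂f_j/∂x_i - ∂f_i/∂x_j) dx_i ∧ dx_j.
  coefficient of dx ∧ dy: ∂f_2/∂x - ∂f_1/∂y = ∂(x*(2*y + z))/∂x - ∂(y*(-3*x - z))/∂y = 3*x + 2*y + 2*z
  coefficient of dx ∧ dz: ∂f_3/∂x - ∂f_1/∂z = ∂(-3*z^2)/∂x - ∂(y*(-3*x - z))/∂z = y
  coefficient of dy ∧ dz: ∂f_3/∂y - ∂f_2/∂z = ∂(-3*z^2)/∂y - ∂(x*(2*y + z))/∂z = -x
Assembling: d(omega) = (3*x + 2*y + 2*z) dx ∧ dy + (y) dx ∧ dz + (-x) dy ∧ dz.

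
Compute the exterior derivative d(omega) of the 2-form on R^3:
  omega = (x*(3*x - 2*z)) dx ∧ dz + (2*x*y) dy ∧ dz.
d(omega) = (2*y) dx ∧ dy ∧ dz

For a 2-form omega = sum_{i<j} g_{ij} dx_i ∧ dx_j, the exterior derivative is
  d(omega) = sum_{i<j} d(g_{ij}) ∧ dx_i ∧ dx_j = sum_{i<j, k} (∂g_{ij}/∂x_k) dx_k ∧ dx_i ∧ dx_j.
Expand each term, using dx_k ∧ dx_i ∧ dx_j = sgn(permutation) dx_{(a)} ∧ dx_{(b)} ∧ dx_{(c)} with (a < b < c) sorted:
  d(2*x*y) includes (∂/∂x)(2*x*y) dx = (2*y) dx, which multiplied by dy ∧ dz gives (2*y) dx ∧ dy ∧ dz
Collecting like 3-forms: d(omega) = (2*y) dx ∧ dy ∧ dz.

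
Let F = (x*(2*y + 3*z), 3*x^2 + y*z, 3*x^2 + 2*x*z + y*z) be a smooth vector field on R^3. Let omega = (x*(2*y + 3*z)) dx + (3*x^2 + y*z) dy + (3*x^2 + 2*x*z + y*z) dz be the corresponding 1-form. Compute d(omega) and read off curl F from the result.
d(omega) = (-y + z) dy ∧ dz + (-3*x - 2*z) dz ∧ dx + (4*x) dx ∧ dy; curl F = (-y + z, -3*x - 2*z, 4*x)

d omega = sum_{i<j} (∂f_j/∂x_i - ∂f_i/∂x_j) dx_i ∧ dx_j. Under the identification (dy ∧ dz, dz ∧ dx, dx ∧ dy) ↔ (e_x, e_y, e_z), the coefficients are exactly the components of curl F. Compute:
  ∂R/∂y - ∂Q/∂z = (z) - (y) = -y + z
  ∂P/∂z - ∂R/∂x = (3*x) - (6*x + 2*z) = -3*x - 2*z
  ∂Q/∂x - ∂P/∂y = (6*x) - (2*x) = 4*x.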